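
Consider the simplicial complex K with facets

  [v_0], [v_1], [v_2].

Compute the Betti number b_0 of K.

Order the vertices as v_0 < v_1 < v_2. Listing each simplex with vertices in this order, K has dimension 0 with simplices:

  0-simplices (3): [v_0], [v_1], [v_2]

so the chain groups are C_0 ≅ Z^3.

Reading off H_k = ker ∂_k / im ∂_{k+1}:

  H_0: rank C_0 − rank ∂_1 = 3 − 0 = 3, and there is no ∂_1, so H_0 ≅ Z^3.

(K is a triangulation of a set of 3 points.)

Hence the Betti numbers are b_0 = 3.

b_0 = 3.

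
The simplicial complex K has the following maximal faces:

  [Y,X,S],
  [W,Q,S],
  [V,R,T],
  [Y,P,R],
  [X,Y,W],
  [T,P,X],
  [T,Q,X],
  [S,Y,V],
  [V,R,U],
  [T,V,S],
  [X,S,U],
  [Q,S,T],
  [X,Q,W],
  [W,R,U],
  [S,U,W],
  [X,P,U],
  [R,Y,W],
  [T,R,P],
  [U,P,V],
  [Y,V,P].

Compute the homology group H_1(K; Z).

H_1 = Z ⊕ Z/2Z.

Fix the vertex order P < Q < R < S < T < U < V < W < X < Y and write every simplex with vertices in increasing order. Then dim K = 2 and the simplices of K are:

  0-simplices (10): P, Q, R, S, T, U, V, W, X, Y
  1-simplices (30): PR, PT, PU, PV, PX, PY, QS, QT, QW, QX, RT, RU, RV, RW, RY, ST, SU, SV, SW, SX, SY, TV, TX, UV, UW, UX, VY, WX, WY, XY
  2-simplices (20): PRT, PRY, PTX, PUV, PUX, PVY, QST, QSW, QTX, QWX, RTV, RUV, RUW, RWY, STV, SUW, SUX, SVY, SXY, WXY

Hence C_0 ≅ Z^10, C_1 ≅ Z^30, C_2 ≅ Z^20.

∂_1: C_1 → C_0 is given by ∂[p,q] = [q] − [p].
The 10×30 boundary matrix has rank 9 and Smith normal form diag(1,1,1,1,1,1,1,1,1).

Boundary ∂_2: C_2 → C_1 sends each 2-simplex [p,q,r] to [q,r] − [p,r] + [p,q]. For instance
  ∂QSW = SW − QW + QS,
  ∂PRT = RT − PT + PR.
The 30×20 boundary matrix has rank 20 and Smith normal form diag(1,1,1,1,1,1,1,1,1,1,1,1,1,1,1,1,1,1,1,2).

Computing H_k = (kernel of ∂_k) / (image of ∂_{k+1}):

  H_1: rank ker ∂_1 − rank ∂_2 = (30 − 9) − 20 = 1, and ∂_2 has invariant factor 2 > 1, so H_1 = Z ⊕ Z/2Z.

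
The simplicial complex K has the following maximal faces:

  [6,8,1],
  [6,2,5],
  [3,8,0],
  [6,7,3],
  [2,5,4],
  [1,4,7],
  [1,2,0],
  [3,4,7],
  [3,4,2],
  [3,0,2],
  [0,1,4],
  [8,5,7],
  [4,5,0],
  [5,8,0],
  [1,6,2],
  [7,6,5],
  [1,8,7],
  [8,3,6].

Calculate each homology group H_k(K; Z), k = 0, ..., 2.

We work with the vertex ordering 0 < 1 < 2 < 3 < 4 < 5 < 6 < 7 < 8. The simplices of K, each written with vertices in increasing order, are:

  0-simplices (9): [0], [1], [2], [3], [4], [5], [6], [7], [8]
  1-simplices (27): (27 of them)
  2-simplices (18): [0,1,2], [0,1,4], [0,2,3], [0,3,8], [0,4,5], [0,5,8], [1,2,6], [1,4,7], [1,6,8], [1,7,8], [2,3,4], [2,4,5], [2,5,6], [3,4,7], [3,6,7], [3,6,8], [5,6,7], [5,7,8]

Hence C_0 ≅ Z^9, C_1 ≅ Z^27, C_2 ≅ Z^18.

The boundary map ∂_1: C_1 → C_0 sends each edge [p,q] (with p < q) to q − p.
This gives a 9×27 integer matrix of rank 8; reducing to Smith normal form yields diagonal entries (1,1,1,1,1,1,1,1).

Boundary ∂_2: C_2 → C_1 maps a triangle to the signed sum of its edges. For instance
  ∂[1,2,6] = [2,6] − [1,6] + [1,2],
  ∂[5,7,8] = [7,8] − [5,8] + [5,7].
The resulting 27×18 matrix has rank 18, and its Smith normal form has invariant factors (1,1,1,1,1,1,1,1,1,1,1,1,1,1,1,1,1,2).

Reading off H_k = ker ∂_k / im ∂_{k+1}:

  H_0: rank C_0 − rank ∂_1 = 9 − 8 = 1, and the invariant factors of ∂_1 are all 1, so H_0 ≅ Z.
  H_1: rank ker ∂_1 − rank ∂_2 = (27 − 8) − 18 = 1, and ∂_2 has invariant factor 2 > 1, so H_1 ≅ Z × Z/2.
  H_2: rank ker ∂_2 − rank ∂_3 = (18 − 18) − 0 = 0, and there is no ∂_3, so H_2 ≅ 0.

H_0 = Z,  H_1 = Z × Z/2,  H_2 = 0.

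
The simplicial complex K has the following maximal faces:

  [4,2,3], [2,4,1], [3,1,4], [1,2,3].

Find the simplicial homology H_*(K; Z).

Order the vertices as 1 < 2 < 3 < 4. Listing each simplex with vertices in this order, K has dimension 2 with simplices:

  0-simplices (4): [1], [2], [3], [4]
  1-simplices (6): [1,2], [1,3], [1,4], [2,3], [2,4], [3,4]
  2-simplices (4): [1,2,3], [1,2,4], [1,3,4], [2,3,4]

giving chain groups C_0 ≅ Z^4, C_1 ≅ Z^6, C_2 ≅ Z^4.

The boundary map ∂_1: C_1 → C_0 is given by ∂[p,q] = [q] − [p].
As a 4×6 matrix over Z this has rank 3, with invariant factors (1,1,1).

The boundary map ∂_2: C_2 → C_1 sends each 2-simplex [p,q,r] to [q,r] − [p,r] + [p,q]. For instance
  ∂[1,2,3] = [2,3] − [1,3] + [1,2],
  ∂[1,2,4] = [2,4] − [1,4] + [1,2].
The 6×4 boundary matrix has rank 3 and Smith normal form diag(1,1,1).

Reading off H_k = ker ∂_k / im ∂_{k+1}:

  H_0: rank C_0 − rank ∂_1 = 4 − 3 = 1, and the invariant factors of ∂_1 are all 1, so H_0 ≅ Z.
  H_1: rank ker ∂_1 − rank ∂_2 = (6 − 3) − 3 = 0, and the invariant factors of ∂_2 are all 1, so H_1 ≅ 0.
  H_2: rank ker ∂_2 − rank ∂_3 = (4 − 3) − 0 = 1, and there is no ∂_3, so H_2 ≅ Z.

H_0 = Z,  H_1 = 0,  H_2 = Z.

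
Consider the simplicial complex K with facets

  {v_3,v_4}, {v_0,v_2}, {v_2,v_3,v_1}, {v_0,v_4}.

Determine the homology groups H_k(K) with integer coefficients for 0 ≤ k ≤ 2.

H_0 = Z,  H_1 = Z,  H_2 = 0.

Take the total order v_0 < v_1 < v_2 < v_3 < v_4 on the vertex set. Then K (dimension 2) consists of the simplices:

  0-simplices (5): [v_0], [v_1], [v_2], [v_3], [v_4]
  1-simplices (6): [v_0,v_2], [v_0,v_4], [v_1,v_2], [v_1,v_3], [v_2,v_3], [v_3,v_4]
  2-simplices (1): [v_1,v_2,v_3]

Hence C_0 ≅ Z^5, C_1 ≅ Z^6, C_2 ≅ Z^1.

Boundary ∂_1: C_1 → C_0 is given by ∂[p,q] = [q] − [p].
The resulting 5×6 matrix has rank 4, and its Smith normal form has invariant factors (1,1,1,1).

∂_2: C_2 → C_1 sends each 2-simplex [p,q,r] to [q,r] − [p,r] + [p,q]. For instance
  ∂[v_1,v_2,v_3] = [v_2,v_3] − [v_1,v_3] + [v_1,v_2].
As a 6×1 matrix over Z this has rank 1, with invariant factors (1).

From H_k ≅ ker(∂_k) / im(∂_{k+1}) we obtain:

  H_0: rank C_0 − rank ∂_1 = 5 − 4 = 1, and the invariant factors of ∂_1 are all 1, so H_0 = Z.
  H_1: rank ker ∂_1 − rank ∂_2 = (6 − 4) − 1 = 1, and the invariant factors of ∂_2 are all 1, so H_1 = Z.
  H_2: rank ker ∂_2 − rank ∂_3 = (1 − 1) − 0 = 0, and there is no ∂_3, so H_2 = 0.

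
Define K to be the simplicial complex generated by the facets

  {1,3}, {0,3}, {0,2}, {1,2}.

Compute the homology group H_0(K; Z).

Order the vertices as 0 < 1 < 2 < 3. Listing each simplex with vertices in this order, K has dimension 1 with simplices:

  0-simplices (4): [0], [1], [2], [3]
  1-simplices (4): [0,2], [0,3], [1,2], [1,3]

so the chain groups are C_0 ≅ Z^4, C_1 ≅ Z^4.

The boundary map ∂_1: C_1 → C_0 is given by ∂[p,q] = [q] − [p]. For instance
  ∂[1,2] = [2] − [1].
As a 4×4 matrix over Z this has rank 3, with invariant factors (1,1,1).

Computing H_k = (kernel of ∂_k) / (image of ∂_{k+1}):

  H_0: rank C_0 − rank ∂_1 = 4 − 3 = 1, and the invariant factors of ∂_1 are all 1, so H_0 = Z.

(K is a triangulation of the circle S^1.)

H_0 = Z.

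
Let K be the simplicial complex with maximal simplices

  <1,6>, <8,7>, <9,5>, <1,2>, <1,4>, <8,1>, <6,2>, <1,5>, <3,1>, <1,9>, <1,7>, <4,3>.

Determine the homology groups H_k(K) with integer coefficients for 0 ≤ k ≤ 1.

H_0 = Z,  H_1 = Z^4.

Order the vertices as 1 < 2 < 3 < 4 < 5 < 6 < 7 < 8 < 9. Listing each simplex with vertices in this order, K has dimension 1 with simplices:

  0-simplices (9): [1], [2], [3], [4], [5], [6], [7], [8], [9]
  1-simplices (12): [1,2], [1,3], [1,4], [1,5], [1,6], [1,7], [1,8], [1,9], [2,6], [3,4], [5,9], [7,8]

giving chain groups C_0 ≅ Z^9, C_1 ≅ Z^12.

∂_1: C_1 → C_0 sends each edge [p,q] (with p < q) to q − p. For instance
  ∂[1,2] = [2] − [1].
This gives a 9×12 integer matrix of rank 8; reducing to Smith normal form yields diagonal entries (1,1,1,1,1,1,1,1).

Now H_k = ker ∂_k / im ∂_{k+1}, so:

  H_0: rank C_0 − rank ∂_1 = 9 − 8 = 1, and the invariant factors of ∂_1 are all 1, so H_0 ≅ Z.
  H_1: rank ker ∂_1 − rank ∂_2 = (12 − 8) − 0 = 4, and there is no ∂_2, so H_1 ≅ Z^4.

(K is a triangulation of a wedge of 4 circles.)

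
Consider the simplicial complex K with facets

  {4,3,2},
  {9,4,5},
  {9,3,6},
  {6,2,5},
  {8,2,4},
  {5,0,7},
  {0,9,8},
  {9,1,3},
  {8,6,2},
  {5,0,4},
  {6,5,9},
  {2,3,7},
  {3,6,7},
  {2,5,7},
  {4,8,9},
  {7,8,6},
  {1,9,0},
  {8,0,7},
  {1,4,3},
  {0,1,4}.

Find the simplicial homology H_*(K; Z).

H_0 ≅ Z,  H_1 ≅ Z ⊕ Z_2,  H_2 = 0.

Take the total order 0 < 1 < 2 < 3 < 4 < 5 < 6 < 7 < 8 < 9 on the vertex set. Then K (dimension 2) consists of the simplices:

  0-simplices (10): [0], [1], [2], [3], [4], [5], [6], [7], [8], [9]
  1-simplices (30): (30 of them)
  2-simplices (20): (20 of them)

giving chain groups C_0 ≅ Z^10, C_1 ≅ Z^30, C_2 ≅ Z^20.

The boundary map ∂_1: C_1 → C_0 is given by ∂[p,q] = [q] − [p]. For instance
  ∂[5,9] = [9] − [5].
The resulting 10×30 matrix has rank 9, and its Smith normal form has invariant factors (1,1,1,1,1,1,1,1,1).

∂_2: C_2 → C_1 sends each 2-simplex [p,q,r] to [q,r] − [p,r] + [p,q]. For instance
  ∂[2,5,6] = [5,6] − [2,6] + [2,5],
  ∂[2,4,8] = [4,8] − [2,8] + [2,4].
The resulting 30×20 matrix has rank 20, and its Smith normal form has invariant factors (1,1,1,1,1,1,1,1,1,1,1,1,1,1,1,1,1,1,1,2).

From H_k ≅ ker(∂_k) / im(∂_{k+1}) we obtain:

  H_0: rank C_0 − rank ∂_1 = 10 − 9 = 1, and the invariant factors of ∂_1 are all 1, so H_0 ≅ Z.
  H_1: rank ker ∂_1 − rank ∂_2 = (30 − 9) − 20 = 1, and ∂_2 has invariant factor 2 > 1, so H_1 ≅ Z ⊕ Z_2.
  H_2: rank ker ∂_2 − rank ∂_3 = (20 − 20) − 0 = 0, and there is no ∂_3, so H_2 ≅ 0.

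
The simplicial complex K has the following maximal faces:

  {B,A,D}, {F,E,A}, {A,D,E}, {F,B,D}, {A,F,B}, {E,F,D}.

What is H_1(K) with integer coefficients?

H_1 = 0.

Order the vertices as A < B < D < E < F. Listing each simplex with vertices in this order, K has dimension 2 with simplices:

  0-simplices (5): A, B, D, E, F
  1-simplices (9): AB, AD, AE, AF, BD, BF, DE, DF, EF
  2-simplices (6): ABD, ABF, ADE, AEF, BDF, DEF

Hence C_0 ≅ Z^5, C_1 ≅ Z^9, C_2 ≅ Z^6.

∂_1: C_1 → C_0 is given by ∂[p,q] = [q] − [p].
This gives a 5×9 integer matrix of rank 4; reducing to Smith normal form yields diagonal entries (1,1,1,1).

∂_2: C_2 → C_1 maps a triangle to the signed sum of its edges. For instance
  ∂AEF = EF − AF + AE,
  ∂ABF = BF − AF + AB.
The 9×6 boundary matrix has rank 5 and Smith normal form diag(1,1,1,1,1).

From H_k ≅ ker(∂_k) / im(∂_{k+1}) we obtain:

  H_1: rank ker ∂_1 − rank ∂_2 = (9 − 4) − 5 = 0, and the invariant factors of ∂_2 are all 1, so H_1 ≅ 0.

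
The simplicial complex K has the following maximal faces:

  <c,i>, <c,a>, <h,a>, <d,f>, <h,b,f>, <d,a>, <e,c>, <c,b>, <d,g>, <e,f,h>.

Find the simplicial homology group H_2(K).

H_2 = 0.

Take the total order a < b < c < d < e < f < g < h < i on the vertex set. Then K (dimension 2) consists of the simplices:

  0-simplices (9): a, b, c, d, e, f, g, h, i
  1-simplices (13): ac, ad, ah, bc, bf, bh, ce, ci, df, dg, ef, eh, fh
  2-simplices (2): bfh, efh

giving chain groups C_0 ≅ Z^9, C_1 ≅ Z^13, C_2 ≅ Z^2.

The boundary map ∂_1: C_1 → C_0 is given by ∂[p,q] = [q] − [p]. For instance
  ∂bh = h − b.
The 9×13 boundary matrix has rank 8 and Smith normal form diag(1,1,1,1,1,1,1,1).

The boundary map ∂_2: C_2 → C_1 maps a triangle to the signed sum of its edges. For instance
  ∂bfh = fh − bh + bf,
  ∂efh = fh − eh + ef.
The 13×2 boundary matrix has rank 2 and Smith normal form diag(1,1).

Computing H_k = (kernel of ∂_k) / (image of ∂_{k+1}):

  H_2: rank ker ∂_2 − rank ∂_3 = (2 − 2) − 0 = 0, and there is no ∂_3, so H_2 ≅ 0.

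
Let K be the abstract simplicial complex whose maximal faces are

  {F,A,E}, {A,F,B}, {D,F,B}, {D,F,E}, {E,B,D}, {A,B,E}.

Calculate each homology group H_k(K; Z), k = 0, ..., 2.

K has 5 vertices, 9 edges, 6 triangles.
rank ∂_0 = 0, rank ∂_1 = 4 ⇒ b_0 = 5 − 0 − 4 = 1; all invariant factors of ∂_1 are 1 so no torsion. So H_0 = Z.
rank ∂_1 = 4, rank ∂_2 = 5 ⇒ b_1 = 9 − 4 − 5 = 0; all invariant factors of ∂_2 are 1 so no torsion. So H_1 = 0.
rank ∂_2 = 5, rank ∂_3 = 0 ⇒ b_2 = 6 − 5 − 0 = 1. So H_2 = Z.

H_0 = Z,  H_1 = 0,  H_2 = Z.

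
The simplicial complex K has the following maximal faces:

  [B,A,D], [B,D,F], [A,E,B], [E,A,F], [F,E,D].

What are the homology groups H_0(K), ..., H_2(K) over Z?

H_0 = Z,  H_1 = Z,  H_2 = 0.

Order the vertices as A < B < D < E < F. Listing each simplex with vertices in this order, K has dimension 2 with simplices:

  0-simplices (5): A, B, D, E, F
  1-simplices (10): AB, AD, AE, AF, BD, BE, BF, DE, DF, EF
  2-simplices (5): ABD, ABE, AEF, BDF, DEF

so the chain groups are C_0 ≅ Z^5, C_1 ≅ Z^10, C_2 ≅ Z^5.

∂_1: C_1 → C_0 sends each edge [p,q] (with p < q) to q − p. For instance
  ∂EF = F − E.
As a 5×10 matrix over Z this has rank 4, with invariant factors (1,1,1,1).

Boundary ∂_2: C_2 → C_1 sends each 2-simplex [p,q,r] to [q,r] − [p,r] + [p,q]. For instance
  ∂AEF = EF − AF + AE,
  ∂BDF = DF − BF + BD.
The 10×5 boundary matrix has rank 5 and Smith normal form diag(1,1,1,1,1).

From H_k ≅ ker(∂_k) / im(∂_{k+1}) we obtain:

  H_0: rank C_0 − rank ∂_1 = 5 − 4 = 1, and the invariant factors of ∂_1 are all 1, so H_0 = Z.
  H_1: rank ker ∂_1 − rank ∂_2 = (10 − 4) − 5 = 1, and the invariant factors of ∂_2 are all 1, so H_1 = Z.
  H_2: rank ker ∂_2 − rank ∂_3 = (5 − 5) − 0 = 0, and there is no ∂_3, so H_2 = 0.

As a check, the Euler characteristic is 5 − 10 + 5 = 0, which agrees with 1 − 1 + 0 = 0.
(K is a triangulation of the Möbius band.)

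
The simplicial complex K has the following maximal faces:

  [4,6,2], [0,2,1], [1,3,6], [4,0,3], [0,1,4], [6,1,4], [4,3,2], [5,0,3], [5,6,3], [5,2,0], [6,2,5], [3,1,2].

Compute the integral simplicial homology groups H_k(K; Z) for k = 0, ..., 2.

H_0 ≅ Z,  H_1 ≅ Z/2,  H_2 = 0.

Order the vertices as 0 < 1 < 2 < 3 < 4 < 5 < 6. Listing each simplex with vertices in this order, K has dimension 2 with simplices:

  0-simplices (7): [0], [1], [2], [3], [4], [5], [6]
  1-simplices (18): [0,1], [0,2], [0,3], [0,4], [0,5], [1,2], [1,3], [1,4], [1,6], [2,3], [2,4], [2,5], [2,6], [3,4], [3,5], [3,6], [4,6], [5,6]
  2-simplices (12): [0,1,2], [0,1,4], [0,2,5], [0,3,4], [0,3,5], [1,2,3], [1,3,6], [1,4,6], [2,3,4], [2,4,6], [2,5,6], [3,5,6]

so the chain groups are C_0 ≅ Z^7, C_1 ≅ Z^18, C_2 ≅ Z^12.

∂_1: C_1 → C_0 maps an edge to its endpoints' difference, ∂[p,q] = q − p. For instance
  ∂[2,5] = [5] − [2].
This gives a 7×18 integer matrix of rank 6; reducing to Smith normal form yields diagonal entries (1,1,1,1,1,1).

The boundary map ∂_2: C_2 → C_1 acts by ∂[p,q,r] = [q,r] − [p,r] + [p,q]. For instance
  ∂[1,4,6] = [4,6] − [1,6] + [1,4],
  ∂[1,3,6] = [3,6] − [1,6] + [1,3].
As a 18×12 matrix over Z this has rank 12, with invariant factors (1,1,1,1,1,1,1,1,1,1,1,2).

Computing H_k = (kernel of ∂_k) / (image of ∂_{k+1}):

  H_0: rank C_0 − rank ∂_1 = 7 − 6 = 1, and the invariant factors of ∂_1 are all 1, so H_0 = Z.
  H_1: rank ker ∂_1 − rank ∂_2 = (18 − 6) − 12 = 0, and ∂_2 has invariant factor 2 > 1, so H_1 = Z/2.
  H_2: rank ker ∂_2 − rank ∂_3 = (12 − 12) − 0 = 0, and there is no ∂_3, so H_2 = 0.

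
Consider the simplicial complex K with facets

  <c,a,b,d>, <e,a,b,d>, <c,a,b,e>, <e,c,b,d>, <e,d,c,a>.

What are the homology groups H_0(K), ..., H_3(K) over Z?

We work with the vertex ordering a < b < c < d < e. The simplices of K, each written with vertices in increasing order, are:

  0-simplices (5): a, b, c, d, e
  1-simplices (10): ab, ac, ad, ae, bc, bd, be, cd, ce, de
  2-simplices (10): abc, abd, abe, acd, ace, ade, bcd, bce, bde, cde
  3-simplices (5): abcd, abce, abde, acde, bcde

so the chain groups are C_0 ≅ Z^5, C_1 ≅ Z^10, C_2 ≅ Z^10, C_3 ≅ Z^5.

The boundary map ∂_1: C_1 → C_0 is given by ∂[p,q] = [q] − [p].
This gives a 5×10 integer matrix of rank 4; reducing to Smith normal form yields diagonal entries (1,1,1,1).

The boundary map ∂_2: C_2 → C_1 sends each 2-simplex [p,q,r] to [q,r] − [p,r] + [p,q]. For instance
  ∂ace = ce − ae + ac,
  ∂abd = bd − ad + ab.
This gives a 10×10 integer matrix of rank 6; reducing to Smith normal form yields diagonal entries (1,1,1,1,1,1).

Boundary ∂_3: C_3 → C_2 sends each 3-simplex σ to the alternating sum Σ_i (−1)^i (σ with its i-th vertex removed). For instance
  ∂acde = cde − ade + ace − acd,
  ∂abce = bce − ace + abe − abc.
As a 10×5 matrix over Z this has rank 4, with invariant factors (1,1,1,1).

Computing H_k = (kernel of ∂_k) / (image of ∂_{k+1}):

  H_0: rank C_0 − rank ∂_1 = 5 − 4 = 1, and the invariant factors of ∂_1 are all 1, so H_0 ≅ Z.
  H_1: rank ker ∂_1 − rank ∂_2 = (10 − 4) − 6 = 0, and the invariant factors of ∂_2 are all 1, so H_1 ≅ 0.
  H_2: rank ker ∂_2 − rank ∂_3 = (10 − 6) − 4 = 0, and the invariant factors of ∂_3 are all 1, so H_2 ≅ 0.
  H_3: rank ker ∂_3 − rank ∂_4 = (5 − 4) − 0 = 1, and there is no ∂_4, so H_3 ≅ Z.

H_0 = Z,  H_1 = 0,  H_2 = 0,  H_3 = Z.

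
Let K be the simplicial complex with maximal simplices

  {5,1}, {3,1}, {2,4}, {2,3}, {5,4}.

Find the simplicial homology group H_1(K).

H_1 ≅ Z.

Fix the vertex order 1 < 2 < 3 < 4 < 5 and write every simplex with vertices in increasing order. Then dim K = 1 and the simplices of K are:

  0-simplices (5): [1], [2], [3], [4], [5]
  1-simplices (5): [1,3], [1,5], [2,3], [2,4], [4,5]

so the chain groups are C_0 ≅ Z^5, C_1 ≅ Z^5.

Boundary ∂_1: C_1 → C_0 maps an edge to its endpoints' difference, ∂[p,q] = q − p. For instance
  ∂[1,3] = [3] − [1].
The resulting 5×5 matrix has rank 4, and its Smith normal form has invariant factors (1,1,1,1).

Reading off H_k = ker ∂_k / im ∂_{k+1}:

  H_1: rank ker ∂_1 − rank ∂_2 = (5 − 4) − 0 = 1, and there is no ∂_2, so H_1 = Z.

(K is a triangulation of the circle S^1.)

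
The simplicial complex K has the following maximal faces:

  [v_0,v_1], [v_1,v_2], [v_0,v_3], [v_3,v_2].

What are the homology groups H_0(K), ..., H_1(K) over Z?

Order the vertices as v_0 < v_1 < v_2 < v_3. Listing each simplex with vertices in this order, K has dimension 1 with simplices:

  0-simplices (4): [v_0], [v_1], [v_2], [v_3]
  1-simplices (4): [v_0,v_1], [v_0,v_3], [v_1,v_2], [v_2,v_3]

giving chain groups C_0 ≅ Z^4, C_1 ≅ Z^4.

∂_1: C_1 → C_0 sends each edge [p,q] (with p < q) to q − p. For instance
  ∂[v_1,v_2] = [v_2] − [v_1].
As a 4×4 matrix over Z this has rank 3, with invariant factors (1,1,1).

From H_k ≅ ker(∂_k) / im(∂_{k+1}) we obtain:

  H_0: rank C_0 − rank ∂_1 = 4 − 3 = 1, and the invariant factors of ∂_1 are all 1, so H_0 ≅ Z.
  H_1: rank ker ∂_1 − rank ∂_2 = (4 − 3) − 0 = 1, and there is no ∂_2, so H_1 ≅ Z.

As a check, the Euler characteristic is 4 − 4 = 0, which agrees with 1 − 1 = 0.

H_0 ≅ Z,  H_1 ≅ Z.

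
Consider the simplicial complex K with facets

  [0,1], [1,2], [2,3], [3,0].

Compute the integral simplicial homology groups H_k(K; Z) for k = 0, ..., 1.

H_0 ≅ Z,  H_1 ≅ Z.

K has 4 vertices, 4 edges.
rank ∂_0 = 0, rank ∂_1 = 3 ⇒ b_0 = 4 − 0 − 3 = 1; all invariant factors of ∂_1 are 1 so no torsion. So H_0 = Z.
rank ∂_1 = 3, rank ∂_2 = 0 ⇒ b_1 = 4 − 3 − 0 = 1. So H_1 = Z.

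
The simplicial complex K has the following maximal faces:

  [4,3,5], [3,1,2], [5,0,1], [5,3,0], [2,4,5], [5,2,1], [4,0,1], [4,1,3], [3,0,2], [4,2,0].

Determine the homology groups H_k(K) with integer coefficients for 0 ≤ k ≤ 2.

H_0 ≅ Z,  H_1 ≅ Z/2,  H_2 = 0.

Order the vertices as 0 < 1 < 2 < 3 < 4 < 5. Listing each simplex with vertices in this order, K has dimension 2 with simplices:

  0-simplices (6): [0], [1], [2], [3], [4], [5]
  1-simplices (15): [0,1], [0,2], [0,3], [0,4], [0,5], [1,2], [1,3], [1,4], [1,5], [2,3], [2,4], [2,5], [3,4], [3,5], [4,5]
  2-simplices (10): [0,1,4], [0,1,5], [0,2,3], [0,2,4], [0,3,5], [1,2,3], [1,2,5], [1,3,4], [2,4,5], [3,4,5]

so the chain groups are C_0 ≅ Z^6, C_1 ≅ Z^15, C_2 ≅ Z^10.

∂_1: C_1 → C_0 sends each edge [p,q] (with p < q) to q − p. For instance
  ∂[1,3] = [3] − [1].
The 6×15 boundary matrix has rank 5 and Smith normal form diag(1,1,1,1,1).

Boundary ∂_2: C_2 → C_1 acts by ∂[p,q,r] = [q,r] − [p,r] + [p,q]. For instance
  ∂[3,4,5] = [4,5] − [3,5] + [3,4],
  ∂[0,1,5] = [1,5] − [0,5] + [0,1].
The resulting 15×10 matrix has rank 10, and its Smith normal form has invariant factors (1,1,1,1,1,1,1,1,1,2).

Now H_k = ker ∂_k / im ∂_{k+1}, so:

  H_0: rank C_0 − rank ∂_1 = 6 − 5 = 1, and the invariant factors of ∂_1 are all 1, so H_0 = Z.
  H_1: rank ker ∂_1 − rank ∂_2 = (15 − 5) − 10 = 0, and ∂_2 has invariant factor 2 > 1, so H_1 = Z/2.
  H_2: rank ker ∂_2 − rank ∂_3 = (10 − 10) − 0 = 0, and there is no ∂_3, so H_2 = 0.

As a check, the Euler characteristic is 6 − 15 + 10 = 1, which agrees with 1 − 0 + 0 = 1.
(K is a triangulation of the real projective plane RP^2.)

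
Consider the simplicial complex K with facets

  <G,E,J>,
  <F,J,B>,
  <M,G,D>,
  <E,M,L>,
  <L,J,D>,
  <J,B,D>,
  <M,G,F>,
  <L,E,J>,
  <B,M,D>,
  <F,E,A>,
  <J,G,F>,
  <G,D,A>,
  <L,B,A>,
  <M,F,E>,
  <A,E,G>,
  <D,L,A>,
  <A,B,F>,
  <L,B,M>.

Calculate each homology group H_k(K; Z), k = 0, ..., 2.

H_0 = Z,  H_1 = Z × Z/2,  H_2 = 0.

We work with the vertex ordering A < B < D < E < F < G < J < L < M. The simplices of K, each written with vertices in increasing order, are:

  0-simplices (9): A, B, D, E, F, G, J, L, M
  1-simplices (27): AB, AD, AE, AF, AG, AL, BD, BF, BJ, BL, BM, DG, DJ, DL, DM, EF, EG, EJ, EL, EM, FG, FJ, FM, GJ, GM, JL, LM
  2-simplices (18): ABF, ABL, ADG, ADL, AEF, AEG, BDJ, BDM, BFJ, BLM, DGM, DJL, EFM, EGJ, EJL, ELM, FGJ, FGM

Hence C_0 ≅ Z^9, C_1 ≅ Z^27, C_2 ≅ Z^18.

∂_1: C_1 → C_0 sends each edge [p,q] (with p < q) to q − p.
The resulting 9×27 matrix has rank 8, and its Smith normal form has invariant factors (1,1,1,1,1,1,1,1).

∂_2: C_2 → C_1 acts by ∂[p,q,r] = [q,r] − [p,r] + [p,q]. For instance
  ∂AEG = EG − AG + AE,
  ∂FGJ = GJ − FJ + FG.
As a 27×18 matrix over Z this has rank 18, with invariant factors (1,1,1,1,1,1,1,1,1,1,1,1,1,1,1,1,1,2).

Computing H_k = (kernel of ∂_k) / (image of ∂_{k+1}):

  H_0: rank C_0 − rank ∂_1 = 9 − 8 = 1, and the invariant factors of ∂_1 are all 1, so H_0 ≅ Z.
  H_1: rank ker ∂_1 − rank ∂_2 = (27 − 8) − 18 = 1, and ∂_2 has invariant factor 2 > 1, so H_1 ≅ Z × Z/2.
  H_2: rank ker ∂_2 − rank ∂_3 = (18 − 18) − 0 = 0, and there is no ∂_3, so H_2 ≅ 0.

As a check, the Euler characteristic is 9 − 27 + 18 = 0, which agrees with 1 − 1 + 0 = 0.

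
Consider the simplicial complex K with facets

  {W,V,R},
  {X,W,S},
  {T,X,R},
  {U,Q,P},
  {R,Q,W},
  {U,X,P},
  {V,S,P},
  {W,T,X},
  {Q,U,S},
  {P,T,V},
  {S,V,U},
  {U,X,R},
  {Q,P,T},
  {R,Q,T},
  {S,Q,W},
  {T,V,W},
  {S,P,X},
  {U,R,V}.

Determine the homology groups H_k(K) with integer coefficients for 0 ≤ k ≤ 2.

Take the total order P < Q < R < S < T < U < V < W < X on the vertex set. Then K (dimension 2) consists of the simplices:

  0-simplices (9): P, Q, R, S, T, U, V, W, X
  1-simplices (27): PQ, PS, PT, PU, PV, PX, QR, QS, QT, QU, QW, RT, RU, RV, RW, RX, SU, SV, SW, SX, TV, TW, TX, UV, UX, VW, WX
  2-simplices (18): PQT, PQU, PSV, PSX, PTV, PUX, QRT, QRW, QSU, QSW, RTX, RUV, RUX, RVW, SUV, SWX, TVW, TWX

Hence C_0 ≅ Z^9, C_1 ≅ Z^27, C_2 ≅ Z^18.

∂_1: C_1 → C_0 maps an edge to its endpoints' difference, ∂[p,q] = q − p.
As a 9×27 matrix over Z this has rank 8, with invariant factors (1,1,1,1,1,1,1,1).

Boundary ∂_2: C_2 → C_1 sends each 2-simplex [p,q,r] to [q,r] − [p,r] + [p,q]. For instance
  ∂QRW = RW − QW + QR,
  ∂PSX = SX − PX + PS.
As a 27×18 matrix over Z this has rank 18, with invariant factors (1,1,1,1,1,1,1,1,1,1,1,1,1,1,1,1,1,2).

Reading off H_k = ker ∂_k / im ∂_{k+1}:

  H_0: rank C_0 − rank ∂_1 = 9 − 8 = 1, and the invariant factors of ∂_1 are all 1, so H_0 ≅ Z.
  H_1: rank ker ∂_1 − rank ∂_2 = (27 − 8) − 18 = 1, and ∂_2 has invariant factor 2 > 1, so H_1 ≅ Z ⊕ Z/2.
  H_2: rank ker ∂_2 − rank ∂_3 = (18 − 18) − 0 = 0, and there is no ∂_3, so H_2 ≅ 0.

(K is a triangulation of the Klein bottle.)

H_0 ≅ Z,  H_1 ≅ Z ⊕ Z/2,  H_2 = 0.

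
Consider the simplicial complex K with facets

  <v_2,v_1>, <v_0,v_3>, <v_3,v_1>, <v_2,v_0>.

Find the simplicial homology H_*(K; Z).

K has 4 vertices, 4 edges.
rank ∂_0 = 0, rank ∂_1 = 3 ⇒ b_0 = 4 − 0 − 3 = 1; all invariant factors of ∂_1 are 1 so no torsion. So H_0 ≅ Z.
rank ∂_1 = 3, rank ∂_2 = 0 ⇒ b_1 = 4 − 3 − 0 = 1. So H_1 ≅ Z.

H_0 = Z,  H_1 = Z.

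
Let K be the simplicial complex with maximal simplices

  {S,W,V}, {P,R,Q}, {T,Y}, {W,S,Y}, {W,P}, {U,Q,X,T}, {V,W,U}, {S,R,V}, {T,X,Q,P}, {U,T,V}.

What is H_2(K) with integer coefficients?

H_2 ≅ 0.

Take the total order P < Q < R < S < T < U < V < W < X < Y on the vertex set. Then K (dimension 3) consists of the simplices:

  0-simplices (10): P, Q, R, S, T, U, V, W, X, Y
  1-simplices (23): PQ, PR, PT, PW, PX, QR, QT, QU, QX, RS, RV, SV, SW, SY, TU, TV, TX, TY, UV, UW, UX, VW, WY
  2-simplices (13): PQR, PQT, PQX, PTX, QTU, QTX, QUX, RSV, SVW, SWY, TUV, TUX, UVW
  3-simplices (2): PQTX, QTUX

so the chain groups are C_0 ≅ Z^10, C_1 ≅ Z^23, C_2 ≅ Z^13, C_3 ≅ Z^2.

Boundary ∂_1: C_1 → C_0 is given by ∂[p,q] = [q] − [p]. For instance
  ∂RV = V − R.
This gives a 10×23 integer matrix of rank 9; reducing to Smith normal form yields diagonal entries (1,1,1,1,1,1,1,1,1).

∂_2: C_2 → C_1 sends each 2-simplex [p,q,r] to [q,r] − [p,r] + [p,q]. For instance
  ∂PQX = QX − PX + PQ,
  ∂QTU = TU − QU + QT.
This gives a 23×13 integer matrix of rank 11; reducing to Smith normal form yields diagonal entries (1,1,1,1,1,1,1,1,1,1,1).

∂_3: C_3 → C_2 sends each 3-simplex σ to the alternating sum Σ_i (−1)^i (σ with its i-th vertex removed). For instance
  ∂PQTX = QTX − PTX + PQX − PQT,
  ∂QTUX = TUX − QUX + QTX − QTU.
The 13×2 boundary matrix has rank 2 and Smith normal form diag(1,1).

Reading off H_k = ker ∂_k / im ∂_{k+1}:

  H_2: rank ker ∂_2 − rank ∂_3 = (13 − 11) − 2 = 0, and the invariant factors of ∂_3 are all 1, so H_2 = 0.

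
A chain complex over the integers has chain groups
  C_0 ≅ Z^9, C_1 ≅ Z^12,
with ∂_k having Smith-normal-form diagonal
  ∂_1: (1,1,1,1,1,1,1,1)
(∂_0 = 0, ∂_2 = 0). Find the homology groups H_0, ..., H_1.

H_0: b_0 = 9 − 0 − 8 = 1; torsion from ∂_1 factors > 1: none. So H_0 ≅ Z.
H_1: b_1 = 12 − 8 − 0 = 4; torsion from ∂_2 factors > 1: none. So H_1 ≅ Z^4.

H_0 ≅ Z,  H_1 ≅ Z^4.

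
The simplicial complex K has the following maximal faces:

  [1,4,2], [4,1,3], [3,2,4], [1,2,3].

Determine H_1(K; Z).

K has 4 vertices, 6 edges, 4 triangles.
rank ∂_1 = 3, rank ∂_2 = 3 ⇒ b_1 = 6 − 3 − 3 = 0; all invariant factors of ∂_2 are 1 so no torsion. So H_1 ≅ 0.

H_1 ≅ 0.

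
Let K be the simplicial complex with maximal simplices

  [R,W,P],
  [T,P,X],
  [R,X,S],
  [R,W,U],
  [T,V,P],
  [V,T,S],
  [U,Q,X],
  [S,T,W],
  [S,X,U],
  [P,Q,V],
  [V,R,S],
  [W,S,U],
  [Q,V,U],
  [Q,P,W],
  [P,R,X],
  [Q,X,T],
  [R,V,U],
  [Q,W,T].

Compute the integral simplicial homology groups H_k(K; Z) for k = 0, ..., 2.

We work with the vertex ordering P < Q < R < S < T < U < V < W < X. The simplices of K, each written with vertices in increasing order, are:

  0-simplices (9): P, Q, R, S, T, U, V, W, X
  1-simplices (27): PQ, PR, PT, PV, PW, PX, QT, QU, QV, QW, QX, RS, RU, RV, RW, RX, ST, SU, SV, SW, SX, TV, TW, TX, UV, UW, UX
  2-simplices (18): PQV, PQW, PRW, PRX, PTV, PTX, QTW, QTX, QUV, QUX, RSV, RSX, RUV, RUW, STV, STW, SUW, SUX

so the chain groups are C_0 ≅ Z^9, C_1 ≅ Z^27, C_2 ≅ Z^18.

∂_1: C_1 → C_0 is given by ∂[p,q] = [q] − [p]. For instance
  ∂RU = U − R.
The 9×27 boundary matrix has rank 8 and Smith normal form diag(1,1,1,1,1,1,1,1).

∂_2: C_2 → C_1 sends each 2-simplex [p,q,r] to [q,r] − [p,r] + [p,q]. For instance
  ∂RUW = UW − RW + RU,
  ∂SUW = UW − SW + SU.
This gives a 27×18 integer matrix of rank 18; reducing to Smith normal form yields diagonal entries (1,1,1,1,1,1,1,1,1,1,1,1,1,1,1,1,1,2).

Computing H_k = (kernel of ∂_k) / (image of ∂_{k+1}):

  H_0: rank C_0 − rank ∂_1 = 9 − 8 = 1, and the invariant factors of ∂_1 are all 1, so H_0 ≅ Z.
  H_1: rank ker ∂_1 − rank ∂_2 = (27 − 8) − 18 = 1, and ∂_2 has invariant factor 2 > 1, so H_1 ≅ Z ⊕ Z/2.
  H_2: rank ker ∂_2 − rank ∂_3 = (18 − 18) − 0 = 0, and there is no ∂_3, so H_2 ≅ 0.

As a check, the Euler characteristic is 9 − 27 + 18 = 0, which agrees with 1 − 1 + 0 = 0.
(K is a triangulation of the Klein bottle.)

H_0 = Z,  H_1 = Z ⊕ Z/2,  H_2 = 0.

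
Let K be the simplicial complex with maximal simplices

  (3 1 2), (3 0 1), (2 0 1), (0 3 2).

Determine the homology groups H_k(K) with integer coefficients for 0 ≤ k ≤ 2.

H_0 = Z,  H_1 = 0,  H_2 = Z.

K has 4 vertices, 6 edges, 4 triangles.
rank ∂_0 = 0, rank ∂_1 = 3 ⇒ b_0 = 4 − 0 − 3 = 1; all invariant factors of ∂_1 are 1 so no torsion. So H_0 ≅ Z.
rank ∂_1 = 3, rank ∂_2 = 3 ⇒ b_1 = 6 − 3 − 3 = 0; all invariant factors of ∂_2 are 1 so no torsion. So H_1 ≅ 0.
rank ∂_2 = 3, rank ∂_3 = 0 ⇒ b_2 = 4 − 3 − 0 = 1. So H_2 ≅ Z.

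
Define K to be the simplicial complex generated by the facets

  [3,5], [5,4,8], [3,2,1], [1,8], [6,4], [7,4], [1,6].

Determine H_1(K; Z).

H_1 ≅ Z^2.

K has 8 vertices, 11 edges, 2 triangles.
rank ∂_1 = 7, rank ∂_2 = 2 ⇒ b_1 = 11 − 7 − 2 = 2; all invariant factors of ∂_2 are 1 so no torsion. So H_1 ≅ Z^2.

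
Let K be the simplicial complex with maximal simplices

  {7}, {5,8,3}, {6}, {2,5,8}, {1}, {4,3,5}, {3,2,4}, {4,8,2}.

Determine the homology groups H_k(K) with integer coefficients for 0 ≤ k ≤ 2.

K has 8 vertices, 10 edges, 5 triangles.
rank ∂_0 = 0, rank ∂_1 = 4 ⇒ b_0 = 8 − 0 − 4 = 4; all invariant factors of ∂_1 are 1 so no torsion. So H_0 = Z^4.
rank ∂_1 = 4, rank ∂_2 = 5 ⇒ b_1 = 10 − 4 − 5 = 1; all invariant factors of ∂_2 are 1 so no torsion. So H_1 = Z.
rank ∂_2 = 5, rank ∂_3 = 0 ⇒ b_2 = 5 − 5 − 0 = 0. So H_2 = 0.

H_0 ≅ Z^4,  H_1 ≅ Z,  H_2 = 0.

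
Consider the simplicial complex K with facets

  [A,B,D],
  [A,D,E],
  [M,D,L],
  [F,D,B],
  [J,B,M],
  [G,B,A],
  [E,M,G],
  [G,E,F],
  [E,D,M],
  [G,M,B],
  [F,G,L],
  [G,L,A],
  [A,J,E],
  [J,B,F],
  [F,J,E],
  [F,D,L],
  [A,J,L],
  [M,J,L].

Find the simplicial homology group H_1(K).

H_1 ≅ Z^2.

We work with the vertex ordering A < B < D < E < F < G < J < L < M. The simplices of K, each written with vertices in increasing order, are:

  0-simplices (9): A, B, D, E, F, G, J, L, M
  1-simplices (27): AB, AD, AE, AG, AJ, AL, BD, BF, BG, BJ, BM, DE, DF, DL, DM, EF, EG, EJ, EM, FG, FJ, FL, GL, GM, JL, JM, LM
  2-simplices (18): ABD, ABG, ADE, AEJ, AGL, AJL, BDF, BFJ, BGM, BJM, DEM, DFL, DLM, EFG, EFJ, EGM, FGL, JLM

giving chain groups C_0 ≅ Z^9, C_1 ≅ Z^27, C_2 ≅ Z^18.

Boundary ∂_1: C_1 → C_0 sends each edge [p,q] (with p < q) to q − p. For instance
  ∂GM = M − G.
The resulting 9×27 matrix has rank 8, and its Smith normal form has invariant factors (1,1,1,1,1,1,1,1).

∂_2: C_2 → C_1 acts by ∂[p,q,r] = [q,r] − [p,r] + [p,q]. For instance
  ∂DFL = FL − DL + DF,
  ∂FGL = GL − FL + FG.
The 27×18 boundary matrix has rank 17 and Smith normal form diag(1,1,1,1,1,1,1,1,1,1,1,1,1,1,1,1,1).

Now H_k = ker ∂_k / im ∂_{k+1}, so:

  H_1: rank ker ∂_1 − rank ∂_2 = (27 − 8) − 17 = 2, and the invariant factors of ∂_2 are all 1, so H_1 = Z^2.

(K is a triangulation of the torus T^2.)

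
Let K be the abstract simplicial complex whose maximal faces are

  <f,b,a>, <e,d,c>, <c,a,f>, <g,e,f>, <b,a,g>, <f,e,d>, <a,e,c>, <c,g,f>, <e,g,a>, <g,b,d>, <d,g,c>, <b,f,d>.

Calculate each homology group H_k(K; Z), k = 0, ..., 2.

H_0 ≅ Z,  H_1 ≅ Z/2,  H_2 = 0.

We work with the vertex ordering a < b < c < d < e < f < g. The simplices of K, each written with vertices in increasing order, are:

  0-simplices (7): a, b, c, d, e, f, g
  1-simplices (18): ab, ac, ae, af, ag, bd, bf, bg, cd, ce, cf, cg, de, df, dg, ef, eg, fg
  2-simplices (12): abf, abg, ace, acf, aeg, bdf, bdg, cde, cdg, cfg, def, efg

so the chain groups are C_0 ≅ Z^7, C_1 ≅ Z^18, C_2 ≅ Z^12.

∂_1: C_1 → C_0 is given by ∂[p,q] = [q] − [p]. For instance
  ∂bf = f − b.
The 7×18 boundary matrix has rank 6 and Smith normal form diag(1,1,1,1,1,1).

Boundary ∂_2: C_2 → C_1 acts by ∂[p,q,r] = [q,r] − [p,r] + [p,q]. For instance
  ∂efg = fg − eg + ef,
  ∂cdg = dg − cg + cd.
As a 18×12 matrix over Z this has rank 12, with invariant factors (1,1,1,1,1,1,1,1,1,1,1,2).

From H_k ≅ ker(∂_k) / im(∂_{k+1}) we obtain:

  H_0: rank C_0 − rank ∂_1 = 7 − 6 = 1, and the invariant factors of ∂_1 are all 1, so H_0 = Z.
  H_1: rank ker ∂_1 − rank ∂_2 = (18 − 6) − 12 = 0, and ∂_2 has invariant factor 2 > 1, so H_1 = Z/2.
  H_2: rank ker ∂_2 − rank ∂_3 = (12 − 12) − 0 = 0, and there is no ∂_3, so H_2 = 0.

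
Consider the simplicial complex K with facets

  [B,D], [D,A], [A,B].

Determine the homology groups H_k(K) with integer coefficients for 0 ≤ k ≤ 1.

Order the vertices as A < B < D. Listing each simplex with vertices in this order, K has dimension 1 with simplices:

  0-simplices (3): A, B, D
  1-simplices (3): AB, AD, BD

so the chain groups are C_0 ≅ Z^3, C_1 ≅ Z^3.

∂_1: C_1 → C_0 is given by ∂[p,q] = [q] − [p]. For instance
  ∂BD = D − B.
As a 3×3 matrix over Z this has rank 2, with invariant factors (1,1).

Computing H_k = (kernel of ∂_k) / (image of ∂_{k+1}):

  H_0: rank C_0 − rank ∂_1 = 3 − 2 = 1, and the invariant factors of ∂_1 are all 1, so H_0 = Z.
  H_1: rank ker ∂_1 − rank ∂_2 = (3 − 2) − 0 = 1, and there is no ∂_2, so H_1 = Z.

As a check, the Euler characteristic is 3 − 3 = 0, which agrees with 1 − 1 = 0.

H_0 = Z,  H_1 = Z.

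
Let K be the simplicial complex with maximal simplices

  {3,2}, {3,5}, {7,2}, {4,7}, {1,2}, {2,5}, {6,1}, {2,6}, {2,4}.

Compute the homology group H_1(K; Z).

H_1 ≅ Z^3.

We work with the vertex ordering 1 < 2 < 3 < 4 < 5 < 6 < 7. The simplices of K, each written with vertices in increasing order, are:

  0-simplices (7): [1], [2], [3], [4], [5], [6], [7]
  1-simplices (9): [1,2], [1,6], [2,3], [2,4], [2,5], [2,6], [2,7], [3,5], [4,7]

so the chain groups are C_0 ≅ Z^7, C_1 ≅ Z^9.

The boundary map ∂_1: C_1 → C_0 sends each edge [p,q] (with p < q) to q − p.
This gives a 7×9 integer matrix of rank 6; reducing to Smith normal form yields diagonal entries (1,1,1,1,1,1).

From H_k ≅ ker(∂_k) / im(∂_{k+1}) we obtain:

  H_1: rank ker ∂_1 − rank ∂_2 = (9 − 6) − 0 = 3, and there is no ∂_2, so H_1 = Z^3.

(K is a triangulation of a wedge of 3 circles.)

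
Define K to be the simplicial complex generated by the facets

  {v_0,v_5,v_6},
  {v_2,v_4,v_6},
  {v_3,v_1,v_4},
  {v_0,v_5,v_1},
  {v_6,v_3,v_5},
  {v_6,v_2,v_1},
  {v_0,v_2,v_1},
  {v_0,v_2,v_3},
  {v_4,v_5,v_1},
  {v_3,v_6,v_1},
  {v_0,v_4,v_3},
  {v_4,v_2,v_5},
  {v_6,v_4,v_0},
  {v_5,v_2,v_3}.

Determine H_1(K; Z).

Order the vertices as v_0 < v_1 < v_2 < v_3 < v_4 < v_5 < v_6. Listing each simplex with vertices in this order, K has dimension 2 with simplices:

  0-simplices (7): [v_0], [v_1], [v_2], [v_3], [v_4], [v_5], [v_6]
  1-simplices (21): (21 of them)
  2-simplices (14): (14 of them)

Hence C_0 ≅ Z^7, C_1 ≅ Z^21, C_2 ≅ Z^14.

∂_1: C_1 → C_0 maps an edge to its endpoints' difference, ∂[p,q] = q − p.
This gives a 7×21 integer matrix of rank 6; reducing to Smith normal form yields diagonal entries (1,1,1,1,1,1).

∂_2: C_2 → C_1 sends each 2-simplex [p,q,r] to [q,r] − [p,r] + [p,q]. For instance
  ∂[v_1,v_2,v_6] = [v_2,v_6] − [v_1,v_6] + [v_1,v_2],
  ∂[v_0,v_3,v_4] = [v_3,v_4] − [v_0,v_4] + [v_0,v_3].
The 21×14 boundary matrix has rank 13 and Smith normal form diag(1,1,1,1,1,1,1,1,1,1,1,1,1).

Now H_k = ker ∂_k / im ∂_{k+1}, so:

  H_1: rank ker ∂_1 − rank ∂_2 = (21 − 6) − 13 = 2, and the invariant factors of ∂_2 are all 1, so H_1 ≅ Z^2.

H_1 = Z^2.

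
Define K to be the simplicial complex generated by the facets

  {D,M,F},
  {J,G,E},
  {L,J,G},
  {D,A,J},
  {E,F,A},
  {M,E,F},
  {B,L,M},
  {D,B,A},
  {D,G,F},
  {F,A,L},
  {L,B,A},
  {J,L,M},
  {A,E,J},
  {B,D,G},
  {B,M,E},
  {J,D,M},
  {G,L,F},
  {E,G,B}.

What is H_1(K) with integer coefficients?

Take the total order A < B < D < E < F < G < J < L < M on the vertex set. Then K (dimension 2) consists of the simplices:

  0-simplices (9): A, B, D, E, F, G, J, L, M
  1-simplices (27): AB, AD, AE, AF, AJ, AL, BD, BE, BG, BL, BM, DF, DG, DJ, DM, EF, EG, EJ, EM, FG, FL, FM, GJ, GL, JL, JM, LM
  2-simplices (18): ABD, ABL, ADJ, AEF, AEJ, AFL, BDG, BEG, BEM, BLM, DFG, DFM, DJM, EFM, EGJ, FGL, GJL, JLM

Hence C_0 ≅ Z^9, C_1 ≅ Z^27, C_2 ≅ Z^18.

The boundary map ∂_1: C_1 → C_0 sends each edge [p,q] (with p < q) to q − p. For instance
  ∂EG = G − E.
The 9×27 boundary matrix has rank 8 and Smith normal form diag(1,1,1,1,1,1,1,1).

Boundary ∂_2: C_2 → C_1 maps a triangle to the signed sum of its edges. For instance
  ∂BEG = EG − BG + BE,
  ∂EFM = FM − EM + EF.
This gives a 27×18 integer matrix of rank 17; reducing to Smith normal form yields diagonal entries (1,1,1,1,1,1,1,1,1,1,1,1,1,1,1,1,1).

From H_k ≅ ker(∂_k) / im(∂_{k+1}) we obtain:

  H_1: rank ker ∂_1 − rank ∂_2 = (27 − 8) − 17 = 2, and the invariant factors of ∂_2 are all 1, so H_1 = Z^2.

H_1 = Z^2.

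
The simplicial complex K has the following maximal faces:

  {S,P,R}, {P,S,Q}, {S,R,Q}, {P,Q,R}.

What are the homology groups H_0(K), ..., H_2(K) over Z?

We work with the vertex ordering P < Q < R < S. The simplices of K, each written with vertices in increasing order, are:

  0-simplices (4): P, Q, R, S
  1-simplices (6): PQ, PR, PS, QR, QS, RS
  2-simplices (4): PQR, PQS, PRS, QRS

Hence C_0 ≅ Z^4, C_1 ≅ Z^6, C_2 ≅ Z^4.

Boundary ∂_1: C_1 → C_0 sends each edge [p,q] (with p < q) to q − p. For instance
  ∂PR = R − P.
This gives a 4×6 integer matrix of rank 3; reducing to Smith normal form yields diagonal entries (1,1,1).

Boundary ∂_2: C_2 → C_1 maps a triangle to the signed sum of its edges. For instance
  ∂PRS = RS − PS + PR,
  ∂PQR = QR − PR + PQ.
The resulting 6×4 matrix has rank 3, and its Smith normal form has invariant factors (1,1,1).

Now H_k = ker ∂_k / im ∂_{k+1}, so:

  H_0: rank C_0 − rank ∂_1 = 4 − 3 = 1, and the invariant factors of ∂_1 are all 1, so H_0 ≅ Z.
  H_1: rank ker ∂_1 − rank ∂_2 = (6 − 3) − 3 = 0, and the invariant factors of ∂_2 are all 1, so H_1 ≅ 0.
  H_2: rank ker ∂_2 − rank ∂_3 = (4 − 3) − 0 = 1, and there is no ∂_3, so H_2 ≅ Z.

H_0 = Z,  H_1 = 0,  H_2 = Z.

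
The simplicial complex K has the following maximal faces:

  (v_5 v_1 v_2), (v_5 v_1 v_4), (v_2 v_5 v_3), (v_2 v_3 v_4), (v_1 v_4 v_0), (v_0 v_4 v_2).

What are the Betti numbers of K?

Take the total order v_0 < v_1 < v_2 < v_3 < v_4 < v_5 on the vertex set. Then K (dimension 2) consists of the simplices:

  0-simplices (6): [v_0], [v_1], [v_2], [v_3], [v_4], [v_5]
  1-simplices (12): [v_0,v_1], [v_0,v_2], [v_0,v_4], [v_1,v_2], [v_1,v_4], [v_1,v_5], [v_2,v_3], [v_2,v_4], [v_2,v_5], [v_3,v_4], [v_3,v_5], [v_4,v_5]
  2-simplices (6): [v_0,v_1,v_4], [v_0,v_2,v_4], [v_1,v_2,v_5], [v_1,v_4,v_5], [v_2,v_3,v_4], [v_2,v_3,v_5]

Hence C_0 ≅ Z^6, C_1 ≅ Z^12, C_2 ≅ Z^6.

The boundary map ∂_1: C_1 → C_0 sends each edge [p,q] (with p < q) to q − p. For instance
  ∂[v_0,v_1] = [v_1] − [v_0].
The 6×12 boundary matrix has rank 5 and Smith normal form diag(1,1,1,1,1).

∂_2: C_2 → C_1 acts by ∂[p,q,r] = [q,r] − [p,r] + [p,q]. For instance
  ∂[v_1,v_2,v_5] = [v_2,v_5] − [v_1,v_5] + [v_1,v_2],
  ∂[v_0,v_2,v_4] = [v_2,v_4] − [v_0,v_4] + [v_0,v_2].
The resulting 12×6 matrix has rank 6, and its Smith normal form has invariant factors (1,1,1,1,1,1).

From H_k ≅ ker(∂_k) / im(∂_{k+1}) we obtain:

  H_0: rank C_0 − rank ∂_1 = 6 − 5 = 1, and the invariant factors of ∂_1 are all 1, so H_0 = Z.
  H_1: rank ker ∂_1 − rank ∂_2 = (12 − 5) − 6 = 1, and the invariant factors of ∂_2 are all 1, so H_1 = Z.
  H_2: rank ker ∂_2 − rank ∂_3 = (6 − 6) − 0 = 0, and there is no ∂_3, so H_2 = 0.

Hence the Betti numbers are b_0 = 1, b_1 = 1, b_2 = 0.

b_0 = 1, b_1 = 1, b_2 = 0.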